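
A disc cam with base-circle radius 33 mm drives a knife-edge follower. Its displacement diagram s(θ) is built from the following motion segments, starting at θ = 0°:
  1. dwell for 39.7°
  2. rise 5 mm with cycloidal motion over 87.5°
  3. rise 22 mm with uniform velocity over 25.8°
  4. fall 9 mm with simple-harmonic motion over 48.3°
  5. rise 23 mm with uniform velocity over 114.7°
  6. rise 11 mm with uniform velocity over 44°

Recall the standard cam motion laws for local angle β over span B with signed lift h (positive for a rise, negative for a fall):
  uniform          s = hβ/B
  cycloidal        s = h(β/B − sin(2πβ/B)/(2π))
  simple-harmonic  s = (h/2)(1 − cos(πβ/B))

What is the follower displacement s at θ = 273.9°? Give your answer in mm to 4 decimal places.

seg 1 [0°–39.7°] dwell: s stays 0.0000
seg 2 [39.7°–127.2°] cycloidal, h=5: full span → s += 5 → s = 5.0000
seg 3 [127.2°–153°] uniform, h=22: full span → s += 22 → s = 27.0000
seg 4 [153°–201.3°] simple-harmonic, h=-9: full span → s += -9 → s = 18.0000
seg 5 [201.3°–316°] uniform, h=23: θ=273.9° here. β=72.6, B=114.7. 23·72.6/114.7 = 14.5580 → s = 32.5580

32.5580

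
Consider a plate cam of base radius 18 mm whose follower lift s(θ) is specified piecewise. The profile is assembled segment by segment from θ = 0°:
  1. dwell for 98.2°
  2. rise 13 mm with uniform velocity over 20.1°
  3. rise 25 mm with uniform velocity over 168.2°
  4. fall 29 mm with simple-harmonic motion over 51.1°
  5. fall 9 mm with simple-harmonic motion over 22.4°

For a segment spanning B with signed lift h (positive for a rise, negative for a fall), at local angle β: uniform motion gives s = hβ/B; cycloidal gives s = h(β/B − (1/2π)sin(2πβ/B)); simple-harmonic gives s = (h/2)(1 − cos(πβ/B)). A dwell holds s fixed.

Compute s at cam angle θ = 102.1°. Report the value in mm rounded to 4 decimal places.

seg 1 [0°–98.2°] dwell: s stays 0.0000
seg 2 [98.2°–118.3°] uniform, h=13: θ=102.1° here. β=3.9, B=20.1. 13·3.9/20.1 = 2.5224 → s = 2.5224

2.5224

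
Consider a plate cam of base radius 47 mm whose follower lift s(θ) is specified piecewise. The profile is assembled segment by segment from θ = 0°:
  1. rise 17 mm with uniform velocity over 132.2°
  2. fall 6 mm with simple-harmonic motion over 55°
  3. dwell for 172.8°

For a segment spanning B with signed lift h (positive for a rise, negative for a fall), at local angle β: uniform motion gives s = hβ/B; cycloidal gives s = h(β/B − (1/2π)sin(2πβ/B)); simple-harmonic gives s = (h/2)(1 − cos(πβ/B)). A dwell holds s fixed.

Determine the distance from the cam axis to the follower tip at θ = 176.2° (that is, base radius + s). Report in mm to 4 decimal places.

seg 1 [0°–132.2°] uniform, h=17: full span → s += 17 → s = 17.0000
seg 2 [132.2°–187.2°] simple-harmonic, h=-6: θ=176.2° here. β=44, B=55. -6/2·(1 − cos(π·0.8000)) = -5.4271 → s = 11.5729
radial distance = base radius + s = 47 + 11.5729 = 58.5729

58.5729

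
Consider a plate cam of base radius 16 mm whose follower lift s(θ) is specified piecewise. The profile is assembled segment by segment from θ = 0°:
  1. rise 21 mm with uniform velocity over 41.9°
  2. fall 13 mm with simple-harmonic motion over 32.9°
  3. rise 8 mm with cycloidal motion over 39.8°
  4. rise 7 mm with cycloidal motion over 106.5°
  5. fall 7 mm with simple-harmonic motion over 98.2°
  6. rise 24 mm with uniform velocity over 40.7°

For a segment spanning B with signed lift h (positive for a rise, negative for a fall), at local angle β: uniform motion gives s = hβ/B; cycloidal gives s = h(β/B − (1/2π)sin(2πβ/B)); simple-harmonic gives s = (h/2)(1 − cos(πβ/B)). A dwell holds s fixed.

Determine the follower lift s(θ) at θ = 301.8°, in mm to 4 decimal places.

seg 1 [0°–41.9°] uniform, h=21: full span → s += 21 → s = 21.0000
seg 2 [41.9°–74.8°] simple-harmonic, h=-13: full span → s += -13 → s = 8.0000
seg 3 [74.8°–114.6°] cycloidal, h=8: full span → s += 8 → s = 16.0000
seg 4 [114.6°–221.1°] cycloidal, h=7: full span → s += 7 → s = 23.0000
seg 5 [221.1°–319.3°] simple-harmonic, h=-7: θ=301.8° here. β=80.7, B=98.2. -7/2·(1 − cos(π·0.8218)) = -6.4657 → s = 16.5343

16.5343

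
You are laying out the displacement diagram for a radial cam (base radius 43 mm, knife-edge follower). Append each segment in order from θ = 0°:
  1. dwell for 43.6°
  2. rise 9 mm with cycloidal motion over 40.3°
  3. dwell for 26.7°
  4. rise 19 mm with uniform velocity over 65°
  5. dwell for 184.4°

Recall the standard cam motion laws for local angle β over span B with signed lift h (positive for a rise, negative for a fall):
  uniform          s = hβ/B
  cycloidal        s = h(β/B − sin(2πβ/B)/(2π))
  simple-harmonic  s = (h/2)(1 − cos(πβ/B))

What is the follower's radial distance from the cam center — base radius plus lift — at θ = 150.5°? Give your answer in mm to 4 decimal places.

seg 1 [0°–43.6°] dwell: s stays 0.0000
seg 2 [43.6°–83.9°] cycloidal, h=9: full span → s += 9 → s = 9.0000
seg 3 [83.9°–110.6°] dwell: s stays 9.0000
seg 4 [110.6°–175.6°] uniform, h=19: θ=150.5° here. β=39.9, B=65. 19·39.9/65 = 11.6631 → s = 20.6631
radial distance = base radius + s = 43 + 20.6631 = 63.6631

63.6631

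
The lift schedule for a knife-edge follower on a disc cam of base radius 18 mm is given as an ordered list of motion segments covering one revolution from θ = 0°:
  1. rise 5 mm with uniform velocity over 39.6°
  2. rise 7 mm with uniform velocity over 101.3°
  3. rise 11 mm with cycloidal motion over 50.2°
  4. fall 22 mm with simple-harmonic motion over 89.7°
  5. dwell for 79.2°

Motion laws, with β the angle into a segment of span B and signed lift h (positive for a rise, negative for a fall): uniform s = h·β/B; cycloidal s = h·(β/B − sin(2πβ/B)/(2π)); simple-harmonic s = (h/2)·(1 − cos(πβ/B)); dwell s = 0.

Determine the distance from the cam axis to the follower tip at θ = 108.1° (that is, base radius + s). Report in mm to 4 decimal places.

seg 1 [0°–39.6°] uniform, h=5: full span → s += 5 → s = 5.0000
seg 2 [39.6°–140.9°] uniform, h=7: θ=108.1° here. β=68.5, B=101.3. 7·68.5/101.3 = 4.7335 → s = 9.7335
radial distance = base radius + s = 18 + 9.7335 = 27.7335

27.7335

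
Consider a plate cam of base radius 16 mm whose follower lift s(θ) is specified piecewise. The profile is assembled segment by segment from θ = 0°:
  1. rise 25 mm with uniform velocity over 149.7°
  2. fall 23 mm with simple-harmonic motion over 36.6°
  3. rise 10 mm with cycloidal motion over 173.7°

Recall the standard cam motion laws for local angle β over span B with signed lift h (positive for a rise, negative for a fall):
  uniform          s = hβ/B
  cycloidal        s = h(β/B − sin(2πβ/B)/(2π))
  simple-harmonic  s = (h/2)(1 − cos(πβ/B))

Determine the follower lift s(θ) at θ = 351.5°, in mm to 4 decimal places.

seg 1 [0°–149.7°] uniform, h=25: full span → s += 25 → s = 25.0000
seg 2 [149.7°–186.3°] simple-harmonic, h=-23: full span → s += -23 → s = 2.0000
seg 3 [186.3°–360°] cycloidal, h=10: θ=351.5° here. β=165.2, B=173.7. 10·(0.9511 − sin(2π·0.9511)/(2π)) = 9.9923 → s = 11.9923

11.9923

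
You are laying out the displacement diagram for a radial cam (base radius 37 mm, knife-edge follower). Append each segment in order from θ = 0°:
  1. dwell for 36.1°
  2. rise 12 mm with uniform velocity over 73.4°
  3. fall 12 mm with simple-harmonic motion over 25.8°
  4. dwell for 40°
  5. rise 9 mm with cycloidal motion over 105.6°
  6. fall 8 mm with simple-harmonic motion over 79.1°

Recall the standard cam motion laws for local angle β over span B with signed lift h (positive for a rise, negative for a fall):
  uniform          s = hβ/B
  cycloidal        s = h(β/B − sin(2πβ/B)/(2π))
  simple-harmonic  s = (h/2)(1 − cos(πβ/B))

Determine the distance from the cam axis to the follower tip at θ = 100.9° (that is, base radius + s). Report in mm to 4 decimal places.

seg 1 [0°–36.1°] dwell: s stays 0.0000
seg 2 [36.1°–109.5°] uniform, h=12: θ=100.9° here. β=64.8, B=73.4. 12·64.8/73.4 = 10.5940 → s = 10.5940
radial distance = base radius + s = 37 + 10.5940 = 47.5940

47.5940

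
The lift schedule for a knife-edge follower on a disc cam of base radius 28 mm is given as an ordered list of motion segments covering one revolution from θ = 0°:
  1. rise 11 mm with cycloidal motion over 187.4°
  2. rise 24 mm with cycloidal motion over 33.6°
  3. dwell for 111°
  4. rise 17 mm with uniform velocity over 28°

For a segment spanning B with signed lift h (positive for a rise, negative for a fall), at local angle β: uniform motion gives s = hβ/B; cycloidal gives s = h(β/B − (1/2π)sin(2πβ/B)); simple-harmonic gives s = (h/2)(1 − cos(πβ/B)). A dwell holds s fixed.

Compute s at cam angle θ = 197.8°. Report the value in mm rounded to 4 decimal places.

seg 1 [0°–187.4°] cycloidal, h=11: full span → s += 11 → s = 11.0000
seg 2 [187.4°–221°] cycloidal, h=24: θ=197.8° here. β=10.4, B=33.6. 24·(0.3095 − sin(2π·0.3095)/(2π)) = 3.8729 → s = 14.8729

14.8729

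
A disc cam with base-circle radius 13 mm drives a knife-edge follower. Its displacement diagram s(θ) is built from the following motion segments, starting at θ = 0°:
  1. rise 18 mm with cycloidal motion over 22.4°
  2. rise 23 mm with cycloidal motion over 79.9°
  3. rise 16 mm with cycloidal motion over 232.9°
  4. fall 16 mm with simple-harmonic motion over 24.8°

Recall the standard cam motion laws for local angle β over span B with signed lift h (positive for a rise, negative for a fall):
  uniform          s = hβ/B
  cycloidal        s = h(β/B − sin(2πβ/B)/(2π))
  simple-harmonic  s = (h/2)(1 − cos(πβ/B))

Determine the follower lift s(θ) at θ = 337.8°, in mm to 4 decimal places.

seg 1 [0°–22.4°] cycloidal, h=18: full span → s += 18 → s = 18.0000
seg 2 [22.4°–102.3°] cycloidal, h=23: full span → s += 23 → s = 41.0000
seg 3 [102.3°–335.2°] cycloidal, h=16: full span → s += 16 → s = 57.0000
seg 4 [335.2°–360°] simple-harmonic, h=-16: θ=337.8° here. β=2.6, B=24.8. -16/2·(1 − cos(π·0.1048)) = -0.4300 → s = 56.5700

56.5700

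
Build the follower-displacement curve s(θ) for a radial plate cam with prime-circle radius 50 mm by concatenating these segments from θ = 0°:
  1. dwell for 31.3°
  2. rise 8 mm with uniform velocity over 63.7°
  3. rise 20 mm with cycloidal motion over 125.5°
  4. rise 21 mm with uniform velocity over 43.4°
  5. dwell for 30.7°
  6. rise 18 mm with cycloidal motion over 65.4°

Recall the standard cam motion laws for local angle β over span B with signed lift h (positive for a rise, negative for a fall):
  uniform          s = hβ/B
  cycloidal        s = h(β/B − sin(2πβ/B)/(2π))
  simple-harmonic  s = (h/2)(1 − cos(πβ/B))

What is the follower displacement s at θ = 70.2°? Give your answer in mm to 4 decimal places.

seg 1 [0°–31.3°] dwell: s stays 0.0000
seg 2 [31.3°–95°] uniform, h=8: θ=70.2° here. β=38.9, B=63.7. 8·38.9/63.7 = 4.8854 → s = 4.8854

4.8854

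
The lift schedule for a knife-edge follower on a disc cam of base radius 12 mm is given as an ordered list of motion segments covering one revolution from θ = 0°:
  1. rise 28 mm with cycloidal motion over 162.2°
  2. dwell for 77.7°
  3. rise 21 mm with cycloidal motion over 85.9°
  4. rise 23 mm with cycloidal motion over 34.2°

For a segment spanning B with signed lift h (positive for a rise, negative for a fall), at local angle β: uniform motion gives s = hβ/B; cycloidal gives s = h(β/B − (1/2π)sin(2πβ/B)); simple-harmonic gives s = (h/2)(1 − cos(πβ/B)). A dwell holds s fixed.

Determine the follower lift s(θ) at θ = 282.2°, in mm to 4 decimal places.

seg 1 [0°–162.2°] cycloidal, h=28: full span → s += 28 → s = 28.0000
seg 2 [162.2°–239.9°] dwell: s stays 28.0000
seg 3 [239.9°–325.8°] cycloidal, h=21: θ=282.2° here. β=42.3, B=85.9. 21·(0.4924 − sin(2π·0.4924)/(2π)) = 10.1822 → s = 38.1822

38.1822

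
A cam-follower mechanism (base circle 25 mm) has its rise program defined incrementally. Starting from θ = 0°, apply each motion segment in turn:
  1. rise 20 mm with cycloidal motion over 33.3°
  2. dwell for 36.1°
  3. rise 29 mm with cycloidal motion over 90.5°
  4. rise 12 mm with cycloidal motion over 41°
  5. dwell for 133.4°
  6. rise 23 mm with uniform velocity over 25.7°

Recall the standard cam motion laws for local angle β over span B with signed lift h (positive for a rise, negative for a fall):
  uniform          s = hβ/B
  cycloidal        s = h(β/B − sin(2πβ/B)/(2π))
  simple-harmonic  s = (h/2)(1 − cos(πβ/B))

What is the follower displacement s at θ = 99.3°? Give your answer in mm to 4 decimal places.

seg 1 [0°–33.3°] cycloidal, h=20: full span → s += 20 → s = 20.0000
seg 2 [33.3°–69.4°] dwell: s stays 20.0000
seg 3 [69.4°–159.9°] cycloidal, h=29: θ=99.3° here. β=29.9, B=90.5. 29·(0.3304 − sin(2π·0.3304)/(2π)) = 5.5420 → s = 25.5420

25.5420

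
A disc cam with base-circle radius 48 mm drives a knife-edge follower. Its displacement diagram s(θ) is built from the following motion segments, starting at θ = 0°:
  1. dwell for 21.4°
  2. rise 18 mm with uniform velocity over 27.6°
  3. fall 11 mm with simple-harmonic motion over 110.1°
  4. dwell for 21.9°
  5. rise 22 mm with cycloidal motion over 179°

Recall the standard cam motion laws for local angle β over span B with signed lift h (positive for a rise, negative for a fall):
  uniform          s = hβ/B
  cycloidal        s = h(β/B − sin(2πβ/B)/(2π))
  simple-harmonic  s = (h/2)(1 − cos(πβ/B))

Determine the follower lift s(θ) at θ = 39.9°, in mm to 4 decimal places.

seg 1 [0°–21.4°] dwell: s stays 0.0000
seg 2 [21.4°–49°] uniform, h=18: θ=39.9° here. β=18.5, B=27.6. 18·18.5/27.6 = 12.0652 → s = 12.0652

12.0652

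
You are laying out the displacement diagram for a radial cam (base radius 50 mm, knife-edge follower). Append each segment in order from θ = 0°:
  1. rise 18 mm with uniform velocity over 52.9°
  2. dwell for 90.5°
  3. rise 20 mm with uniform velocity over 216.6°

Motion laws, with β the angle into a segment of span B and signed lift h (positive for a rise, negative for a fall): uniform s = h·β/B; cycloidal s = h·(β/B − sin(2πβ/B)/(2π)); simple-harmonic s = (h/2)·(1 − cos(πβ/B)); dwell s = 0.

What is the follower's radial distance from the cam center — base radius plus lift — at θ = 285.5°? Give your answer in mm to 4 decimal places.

seg 1 [0°–52.9°] uniform, h=18: full span → s += 18 → s = 18.0000
seg 2 [52.9°–143.4°] dwell: s stays 18.0000
seg 3 [143.4°–360°] uniform, h=20: θ=285.5° here. β=142.1, B=216.6. 20·142.1/216.6 = 13.1210 → s = 31.1210
radial distance = base radius + s = 50 + 31.1210 = 81.1210

81.1210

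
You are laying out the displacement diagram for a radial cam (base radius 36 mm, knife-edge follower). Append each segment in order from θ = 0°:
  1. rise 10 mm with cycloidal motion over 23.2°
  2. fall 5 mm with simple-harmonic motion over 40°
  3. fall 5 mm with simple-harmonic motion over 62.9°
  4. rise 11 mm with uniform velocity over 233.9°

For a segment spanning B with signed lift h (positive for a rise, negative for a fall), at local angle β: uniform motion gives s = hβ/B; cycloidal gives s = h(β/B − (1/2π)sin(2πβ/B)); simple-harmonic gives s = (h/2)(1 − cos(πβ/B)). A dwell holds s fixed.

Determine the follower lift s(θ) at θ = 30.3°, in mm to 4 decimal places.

seg 1 [0°–23.2°] cycloidal, h=10: full span → s += 10 → s = 10.0000
seg 2 [23.2°–63.2°] simple-harmonic, h=-5: θ=30.3° here. β=7.1, B=40. -5/2·(1 − cos(π·0.1775)) = -0.3787 → s = 9.6213

9.6213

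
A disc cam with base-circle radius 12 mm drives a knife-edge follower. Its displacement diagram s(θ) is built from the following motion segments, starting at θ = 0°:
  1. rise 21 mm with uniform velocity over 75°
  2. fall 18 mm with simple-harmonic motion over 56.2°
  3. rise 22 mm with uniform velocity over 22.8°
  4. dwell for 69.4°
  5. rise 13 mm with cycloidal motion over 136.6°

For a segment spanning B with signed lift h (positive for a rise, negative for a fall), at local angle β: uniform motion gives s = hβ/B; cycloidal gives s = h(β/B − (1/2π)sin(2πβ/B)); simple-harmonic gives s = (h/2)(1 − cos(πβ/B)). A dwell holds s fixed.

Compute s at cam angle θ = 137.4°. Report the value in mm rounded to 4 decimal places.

seg 1 [0°–75°] uniform, h=21: full span → s += 21 → s = 21.0000
seg 2 [75°–131.2°] simple-harmonic, h=-18: full span → s += -18 → s = 3.0000
seg 3 [131.2°–154°] uniform, h=22: θ=137.4° here. β=6.2, B=22.8. 22·6.2/22.8 = 5.9825 → s = 8.9825

8.9825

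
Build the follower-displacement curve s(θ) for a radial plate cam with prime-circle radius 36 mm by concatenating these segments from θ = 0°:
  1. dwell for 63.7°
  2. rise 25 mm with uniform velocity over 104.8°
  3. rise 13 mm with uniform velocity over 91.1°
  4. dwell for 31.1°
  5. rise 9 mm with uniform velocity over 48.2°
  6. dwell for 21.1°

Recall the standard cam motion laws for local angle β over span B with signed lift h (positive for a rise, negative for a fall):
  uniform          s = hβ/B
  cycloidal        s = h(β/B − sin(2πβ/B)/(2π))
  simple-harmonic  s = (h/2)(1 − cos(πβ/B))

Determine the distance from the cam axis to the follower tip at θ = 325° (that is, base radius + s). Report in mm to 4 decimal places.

seg 1 [0°–63.7°] dwell: s stays 0.0000
seg 2 [63.7°–168.5°] uniform, h=25: full span → s += 25 → s = 25.0000
seg 3 [168.5°–259.6°] uniform, h=13: full span → s += 13 → s = 38.0000
seg 4 [259.6°–290.7°] dwell: s stays 38.0000
seg 5 [290.7°–338.9°] uniform, h=9: θ=325° here. β=34.3, B=48.2. 9·34.3/48.2 = 6.4046 → s = 44.4046
radial distance = base radius + s = 36 + 44.4046 = 80.4046

80.4046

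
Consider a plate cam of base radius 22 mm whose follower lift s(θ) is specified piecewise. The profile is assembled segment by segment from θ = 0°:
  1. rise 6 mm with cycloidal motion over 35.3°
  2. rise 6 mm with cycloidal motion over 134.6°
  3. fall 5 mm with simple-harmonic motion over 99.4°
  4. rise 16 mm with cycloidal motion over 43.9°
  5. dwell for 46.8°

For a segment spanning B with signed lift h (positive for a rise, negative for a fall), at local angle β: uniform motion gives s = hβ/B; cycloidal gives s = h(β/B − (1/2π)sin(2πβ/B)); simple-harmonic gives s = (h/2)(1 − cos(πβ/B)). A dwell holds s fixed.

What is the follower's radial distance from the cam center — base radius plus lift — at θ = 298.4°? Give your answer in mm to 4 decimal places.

seg 1 [0°–35.3°] cycloidal, h=6: full span → s += 6 → s = 6.0000
seg 2 [35.3°–169.9°] cycloidal, h=6: full span → s += 6 → s = 12.0000
seg 3 [169.9°–269.3°] simple-harmonic, h=-5: full span → s += -5 → s = 7.0000
seg 4 [269.3°–313.2°] cycloidal, h=16: θ=298.4° here. β=29.1, B=43.9. 16·(0.6629 − sin(2π·0.6629)/(2π)) = 12.7802 → s = 19.7802
radial distance = base radius + s = 22 + 19.7802 = 41.7802

41.7802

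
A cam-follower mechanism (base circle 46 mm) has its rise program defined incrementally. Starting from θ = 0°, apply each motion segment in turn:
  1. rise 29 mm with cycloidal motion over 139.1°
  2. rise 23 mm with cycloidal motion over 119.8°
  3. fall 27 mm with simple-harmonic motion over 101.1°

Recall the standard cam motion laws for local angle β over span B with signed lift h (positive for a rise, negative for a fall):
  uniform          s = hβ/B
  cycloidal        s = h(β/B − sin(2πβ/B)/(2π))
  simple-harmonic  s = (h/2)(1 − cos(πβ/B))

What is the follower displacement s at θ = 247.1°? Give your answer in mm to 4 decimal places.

seg 1 [0°–139.1°] cycloidal, h=29: full span → s += 29 → s = 29.0000
seg 2 [139.1°–258.9°] cycloidal, h=23: θ=247.1° here. β=108, B=119.8. 23·(0.9015 − sin(2π·0.9015)/(2π)) = 22.8581 → s = 51.8581

51.8581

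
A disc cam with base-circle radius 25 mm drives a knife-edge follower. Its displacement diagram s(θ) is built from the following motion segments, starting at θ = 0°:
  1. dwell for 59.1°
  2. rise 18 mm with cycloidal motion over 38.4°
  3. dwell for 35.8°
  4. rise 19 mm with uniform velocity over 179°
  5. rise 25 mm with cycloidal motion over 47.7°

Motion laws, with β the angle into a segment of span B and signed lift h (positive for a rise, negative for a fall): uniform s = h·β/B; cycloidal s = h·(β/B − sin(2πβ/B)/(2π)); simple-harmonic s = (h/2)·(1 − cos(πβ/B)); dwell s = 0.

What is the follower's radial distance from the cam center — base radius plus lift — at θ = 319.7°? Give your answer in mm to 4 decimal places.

seg 1 [0°–59.1°] dwell: s stays 0.0000
seg 2 [59.1°–97.5°] cycloidal, h=18: full span → s += 18 → s = 18.0000
seg 3 [97.5°–133.3°] dwell: s stays 18.0000
seg 4 [133.3°–312.3°] uniform, h=19: full span → s += 19 → s = 37.0000
seg 5 [312.3°–360°] cycloidal, h=25: θ=319.7° here. β=7.4, B=47.7. 25·(0.1551 − sin(2π·0.1551)/(2π)) = 0.5856 → s = 37.5856
radial distance = base radius + s = 25 + 37.5856 = 62.5856

62.5856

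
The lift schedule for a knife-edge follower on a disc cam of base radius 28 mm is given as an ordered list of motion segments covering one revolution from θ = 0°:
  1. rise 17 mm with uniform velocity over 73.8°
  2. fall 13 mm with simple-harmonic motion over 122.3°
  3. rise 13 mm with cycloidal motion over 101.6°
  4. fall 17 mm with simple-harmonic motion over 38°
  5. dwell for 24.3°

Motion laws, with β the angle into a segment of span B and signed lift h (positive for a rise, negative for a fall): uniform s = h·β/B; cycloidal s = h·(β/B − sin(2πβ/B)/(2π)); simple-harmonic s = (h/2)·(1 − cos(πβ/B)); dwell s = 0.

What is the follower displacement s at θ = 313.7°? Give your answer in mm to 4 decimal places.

seg 1 [0°–73.8°] uniform, h=17: full span → s += 17 → s = 17.0000
seg 2 [73.8°–196.1°] simple-harmonic, h=-13: full span → s += -13 → s = 4.0000
seg 3 [196.1°–297.7°] cycloidal, h=13: full span → s += 13 → s = 17.0000
seg 4 [297.7°–335.7°] simple-harmonic, h=-17: θ=313.7° here. β=16, B=38. -17/2·(1 − cos(π·0.4211)) = -6.4134 → s = 10.5866

10.5866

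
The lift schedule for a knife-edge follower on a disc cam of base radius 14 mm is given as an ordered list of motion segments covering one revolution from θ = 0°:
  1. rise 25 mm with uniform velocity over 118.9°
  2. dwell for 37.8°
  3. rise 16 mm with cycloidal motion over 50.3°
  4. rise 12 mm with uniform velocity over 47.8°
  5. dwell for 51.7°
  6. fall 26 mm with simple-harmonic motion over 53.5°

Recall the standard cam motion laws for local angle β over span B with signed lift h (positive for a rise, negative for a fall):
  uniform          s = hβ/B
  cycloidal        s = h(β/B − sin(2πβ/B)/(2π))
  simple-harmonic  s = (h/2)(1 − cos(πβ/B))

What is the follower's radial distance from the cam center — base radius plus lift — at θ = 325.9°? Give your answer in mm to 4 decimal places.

seg 1 [0°–118.9°] uniform, h=25: full span → s += 25 → s = 25.0000
seg 2 [118.9°–156.7°] dwell: s stays 25.0000
seg 3 [156.7°–207°] cycloidal, h=16: full span → s += 16 → s = 41.0000
seg 4 [207°–254.8°] uniform, h=12: full span → s += 12 → s = 53.0000
seg 5 [254.8°–306.5°] dwell: s stays 53.0000
seg 6 [306.5°–360°] simple-harmonic, h=-26: θ=325.9° here. β=19.4, B=53.5. -26/2·(1 − cos(π·0.3626)) = -7.5618 → s = 45.4382
radial distance = base radius + s = 14 + 45.4382 = 59.4382

59.4382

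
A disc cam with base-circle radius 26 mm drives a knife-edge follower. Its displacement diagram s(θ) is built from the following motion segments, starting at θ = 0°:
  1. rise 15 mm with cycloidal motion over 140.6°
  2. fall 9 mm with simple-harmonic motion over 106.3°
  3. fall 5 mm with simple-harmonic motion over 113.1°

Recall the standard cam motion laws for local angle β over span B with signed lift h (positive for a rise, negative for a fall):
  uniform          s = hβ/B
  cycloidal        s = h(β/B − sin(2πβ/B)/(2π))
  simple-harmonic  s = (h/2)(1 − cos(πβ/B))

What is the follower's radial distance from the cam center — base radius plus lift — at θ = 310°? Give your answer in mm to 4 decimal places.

seg 1 [0°–140.6°] cycloidal, h=15: full span → s += 15 → s = 15.0000
seg 2 [140.6°–246.9°] simple-harmonic, h=-9: full span → s += -9 → s = 6.0000
seg 3 [246.9°–360°] simple-harmonic, h=-5: θ=310° here. β=63.1, B=113.1. -5/2·(1 − cos(π·0.5579)) = -2.9523 → s = 3.0477
radial distance = base radius + s = 26 + 3.0477 = 29.0477

29.0477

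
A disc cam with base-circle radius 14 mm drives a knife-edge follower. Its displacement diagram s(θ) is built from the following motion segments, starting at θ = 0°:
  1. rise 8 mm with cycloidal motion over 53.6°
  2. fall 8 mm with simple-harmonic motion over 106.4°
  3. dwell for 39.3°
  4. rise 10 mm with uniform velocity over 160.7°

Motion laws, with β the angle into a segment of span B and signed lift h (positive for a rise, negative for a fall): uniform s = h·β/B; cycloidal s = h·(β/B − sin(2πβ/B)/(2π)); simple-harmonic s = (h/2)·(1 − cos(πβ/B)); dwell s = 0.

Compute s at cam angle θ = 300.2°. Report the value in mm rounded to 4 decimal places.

seg 1 [0°–53.6°] cycloidal, h=8: full span → s += 8 → s = 8.0000
seg 2 [53.6°–160°] simple-harmonic, h=-8: full span → s += -8 → s = 0.0000
seg 3 [160°–199.3°] dwell: s stays 0.0000
seg 4 [199.3°–360°] uniform, h=10: θ=300.2° here. β=100.9, B=160.7. 10·100.9/160.7 = 6.2788 → s = 6.2788

6.2788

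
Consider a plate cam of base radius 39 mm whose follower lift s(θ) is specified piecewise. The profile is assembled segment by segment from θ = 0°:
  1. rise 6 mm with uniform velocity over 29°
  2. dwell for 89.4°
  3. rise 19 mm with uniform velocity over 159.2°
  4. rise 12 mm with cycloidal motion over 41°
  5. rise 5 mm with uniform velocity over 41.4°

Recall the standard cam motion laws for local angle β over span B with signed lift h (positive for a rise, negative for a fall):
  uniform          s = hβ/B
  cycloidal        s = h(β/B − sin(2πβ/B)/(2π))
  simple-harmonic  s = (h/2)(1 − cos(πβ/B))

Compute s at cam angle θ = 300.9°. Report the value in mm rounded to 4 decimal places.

seg 1 [0°–29°] uniform, h=6: full span → s += 6 → s = 6.0000
seg 2 [29°–118.4°] dwell: s stays 6.0000
seg 3 [118.4°–277.6°] uniform, h=19: full span → s += 19 → s = 25.0000
seg 4 [277.6°–318.6°] cycloidal, h=12: θ=300.9° here. β=23.3, B=41. 12·(0.5683 − sin(2π·0.5683)/(2π)) = 7.6141 → s = 32.6141

32.6141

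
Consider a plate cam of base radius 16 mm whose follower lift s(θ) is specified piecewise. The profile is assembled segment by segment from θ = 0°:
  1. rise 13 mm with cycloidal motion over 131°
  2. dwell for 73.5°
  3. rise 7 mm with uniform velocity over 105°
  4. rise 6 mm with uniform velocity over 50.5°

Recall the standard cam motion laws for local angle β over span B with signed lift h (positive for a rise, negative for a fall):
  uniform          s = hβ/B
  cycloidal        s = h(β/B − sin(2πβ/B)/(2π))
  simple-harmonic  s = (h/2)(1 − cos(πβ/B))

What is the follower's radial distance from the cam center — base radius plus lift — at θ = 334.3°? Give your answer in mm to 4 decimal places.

seg 1 [0°–131°] cycloidal, h=13: full span → s += 13 → s = 13.0000
seg 2 [131°–204.5°] dwell: s stays 13.0000
seg 3 [204.5°–309.5°] uniform, h=7: full span → s += 7 → s = 20.0000
seg 4 [309.5°–360°] uniform, h=6: θ=334.3° here. β=24.8, B=50.5. 6·24.8/50.5 = 2.9465 → s = 22.9465
radial distance = base radius + s = 16 + 22.9465 = 38.9465

38.9465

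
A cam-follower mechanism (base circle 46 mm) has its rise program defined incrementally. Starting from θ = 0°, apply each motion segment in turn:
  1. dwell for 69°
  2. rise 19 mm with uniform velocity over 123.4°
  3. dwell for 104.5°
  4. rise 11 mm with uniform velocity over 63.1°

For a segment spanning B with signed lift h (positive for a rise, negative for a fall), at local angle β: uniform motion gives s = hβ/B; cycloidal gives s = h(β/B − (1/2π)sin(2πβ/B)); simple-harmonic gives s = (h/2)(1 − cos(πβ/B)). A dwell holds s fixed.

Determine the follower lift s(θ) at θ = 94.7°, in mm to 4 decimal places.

seg 1 [0°–69°] dwell: s stays 0.0000
seg 2 [69°–192.4°] uniform, h=19: θ=94.7° here. β=25.7, B=123.4. 19·25.7/123.4 = 3.9571 → s = 3.9571

3.9571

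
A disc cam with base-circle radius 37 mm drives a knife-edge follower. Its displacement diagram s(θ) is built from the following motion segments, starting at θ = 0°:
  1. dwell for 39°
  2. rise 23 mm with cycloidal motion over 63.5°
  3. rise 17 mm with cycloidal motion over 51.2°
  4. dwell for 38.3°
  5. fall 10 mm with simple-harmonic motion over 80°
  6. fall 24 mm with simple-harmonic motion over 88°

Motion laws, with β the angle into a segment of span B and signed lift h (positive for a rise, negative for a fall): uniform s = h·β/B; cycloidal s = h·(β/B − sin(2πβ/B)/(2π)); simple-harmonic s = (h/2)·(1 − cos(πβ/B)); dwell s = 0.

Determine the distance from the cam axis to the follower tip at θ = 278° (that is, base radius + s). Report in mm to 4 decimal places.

seg 1 [0°–39°] dwell: s stays 0.0000
seg 2 [39°–102.5°] cycloidal, h=23: full span → s += 23 → s = 23.0000
seg 3 [102.5°–153.7°] cycloidal, h=17: full span → s += 17 → s = 40.0000
seg 4 [153.7°–192°] dwell: s stays 40.0000
seg 5 [192°–272°] simple-harmonic, h=-10: full span → s += -10 → s = 30.0000
seg 6 [272°–360°] simple-harmonic, h=-24: θ=278° here. β=6, B=88. -24/2·(1 − cos(π·0.0682)) = -0.2742 → s = 29.7258
radial distance = base radius + s = 37 + 29.7258 = 66.7258

66.7258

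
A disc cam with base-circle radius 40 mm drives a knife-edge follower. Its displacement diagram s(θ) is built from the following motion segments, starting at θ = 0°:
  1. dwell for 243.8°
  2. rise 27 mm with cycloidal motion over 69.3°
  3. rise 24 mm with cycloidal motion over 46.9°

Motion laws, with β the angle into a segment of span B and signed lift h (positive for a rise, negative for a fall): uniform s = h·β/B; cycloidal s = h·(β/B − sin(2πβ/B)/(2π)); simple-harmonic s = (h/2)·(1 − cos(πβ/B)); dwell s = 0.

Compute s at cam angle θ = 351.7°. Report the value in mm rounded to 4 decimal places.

seg 1 [0°–243.8°] dwell: s stays 0.0000
seg 2 [243.8°–313.1°] cycloidal, h=27: full span → s += 27 → s = 27.0000
seg 3 [313.1°–360°] cycloidal, h=24: θ=351.7° here. β=38.6, B=46.9. 24·(0.8230 − sin(2π·0.8230)/(2π)) = 23.1773 → s = 50.1773

50.1773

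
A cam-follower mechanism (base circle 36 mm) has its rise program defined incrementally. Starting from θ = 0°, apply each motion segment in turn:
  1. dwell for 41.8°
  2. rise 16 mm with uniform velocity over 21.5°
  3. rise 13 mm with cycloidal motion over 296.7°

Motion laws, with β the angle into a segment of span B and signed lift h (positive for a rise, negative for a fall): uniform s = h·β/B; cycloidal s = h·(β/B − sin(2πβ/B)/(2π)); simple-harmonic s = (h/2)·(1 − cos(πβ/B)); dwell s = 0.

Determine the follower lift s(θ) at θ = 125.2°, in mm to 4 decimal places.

seg 1 [0°–41.8°] dwell: s stays 0.0000
seg 2 [41.8°–63.3°] uniform, h=16: full span → s += 16 → s = 16.0000
seg 3 [63.3°–360°] cycloidal, h=13: θ=125.2° here. β=61.9, B=296.7. 13·(0.2086 − sin(2π·0.2086)/(2π)) = 0.7127 → s = 16.7127

16.7127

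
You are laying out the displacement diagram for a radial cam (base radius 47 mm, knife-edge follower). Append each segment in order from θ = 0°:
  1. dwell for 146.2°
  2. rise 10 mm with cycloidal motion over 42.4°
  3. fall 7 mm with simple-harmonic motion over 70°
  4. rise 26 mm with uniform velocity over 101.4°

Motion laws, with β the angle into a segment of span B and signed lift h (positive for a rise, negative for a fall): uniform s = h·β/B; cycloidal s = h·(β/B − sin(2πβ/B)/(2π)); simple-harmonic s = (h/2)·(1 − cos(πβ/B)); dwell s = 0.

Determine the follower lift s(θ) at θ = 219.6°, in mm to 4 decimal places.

seg 1 [0°–146.2°] dwell: s stays 0.0000
seg 2 [146.2°–188.6°] cycloidal, h=10: full span → s += 10 → s = 10.0000
seg 3 [188.6°–258.6°] simple-harmonic, h=-7: θ=219.6° here. β=31, B=70. -7/2·(1 − cos(π·0.4429)) = -2.8751 → s = 7.1249

7.1249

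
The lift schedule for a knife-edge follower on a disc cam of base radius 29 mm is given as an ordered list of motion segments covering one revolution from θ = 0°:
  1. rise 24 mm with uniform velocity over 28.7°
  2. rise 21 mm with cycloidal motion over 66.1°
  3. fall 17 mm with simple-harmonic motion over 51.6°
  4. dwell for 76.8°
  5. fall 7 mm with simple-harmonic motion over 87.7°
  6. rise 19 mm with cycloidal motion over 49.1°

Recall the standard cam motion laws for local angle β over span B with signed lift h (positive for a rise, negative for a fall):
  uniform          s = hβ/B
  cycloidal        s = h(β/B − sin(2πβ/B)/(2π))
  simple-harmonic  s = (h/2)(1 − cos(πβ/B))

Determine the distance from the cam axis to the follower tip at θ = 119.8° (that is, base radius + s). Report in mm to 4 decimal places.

seg 1 [0°–28.7°] uniform, h=24: full span → s += 24 → s = 24.0000
seg 2 [28.7°–94.8°] cycloidal, h=21: full span → s += 21 → s = 45.0000
seg 3 [94.8°–146.4°] simple-harmonic, h=-17: θ=119.8° here. β=25, B=51.6. -17/2·(1 − cos(π·0.4845)) = -8.0862 → s = 36.9138
radial distance = base radius + s = 29 + 36.9138 = 65.9138

65.9138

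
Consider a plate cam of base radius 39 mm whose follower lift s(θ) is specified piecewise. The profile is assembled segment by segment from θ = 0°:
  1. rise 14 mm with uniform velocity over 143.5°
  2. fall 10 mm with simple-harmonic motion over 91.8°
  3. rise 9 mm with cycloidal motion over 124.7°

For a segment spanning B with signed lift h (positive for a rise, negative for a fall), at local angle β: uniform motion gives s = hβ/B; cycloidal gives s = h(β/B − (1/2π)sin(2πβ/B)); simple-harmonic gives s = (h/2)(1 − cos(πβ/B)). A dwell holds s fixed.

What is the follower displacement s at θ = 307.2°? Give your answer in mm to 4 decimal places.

seg 1 [0°–143.5°] uniform, h=14: full span → s += 14 → s = 14.0000
seg 2 [143.5°–235.3°] simple-harmonic, h=-10: full span → s += -10 → s = 4.0000
seg 3 [235.3°–360°] cycloidal, h=9: θ=307.2° here. β=71.9, B=124.7. 9·(0.5766 − sin(2π·0.5766)/(2π)) = 5.8522 → s = 9.8522

9.8522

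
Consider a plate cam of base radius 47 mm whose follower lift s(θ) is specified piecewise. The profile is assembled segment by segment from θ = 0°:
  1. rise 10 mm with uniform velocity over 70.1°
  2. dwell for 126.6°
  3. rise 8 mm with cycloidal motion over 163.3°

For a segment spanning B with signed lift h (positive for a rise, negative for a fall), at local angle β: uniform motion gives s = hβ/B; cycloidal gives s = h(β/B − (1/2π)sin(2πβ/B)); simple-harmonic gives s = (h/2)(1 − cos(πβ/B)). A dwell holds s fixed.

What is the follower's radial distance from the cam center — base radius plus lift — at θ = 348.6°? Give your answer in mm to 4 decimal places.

seg 1 [0°–70.1°] uniform, h=10: full span → s += 10 → s = 10.0000
seg 2 [70.1°–196.7°] dwell: s stays 10.0000
seg 3 [196.7°–360°] cycloidal, h=8: θ=348.6° here. β=151.9, B=163.3. 8·(0.9302 − sin(2π·0.9302)/(2π)) = 7.9823 → s = 17.9823
radial distance = base radius + s = 47 + 17.9823 = 64.9823

64.9823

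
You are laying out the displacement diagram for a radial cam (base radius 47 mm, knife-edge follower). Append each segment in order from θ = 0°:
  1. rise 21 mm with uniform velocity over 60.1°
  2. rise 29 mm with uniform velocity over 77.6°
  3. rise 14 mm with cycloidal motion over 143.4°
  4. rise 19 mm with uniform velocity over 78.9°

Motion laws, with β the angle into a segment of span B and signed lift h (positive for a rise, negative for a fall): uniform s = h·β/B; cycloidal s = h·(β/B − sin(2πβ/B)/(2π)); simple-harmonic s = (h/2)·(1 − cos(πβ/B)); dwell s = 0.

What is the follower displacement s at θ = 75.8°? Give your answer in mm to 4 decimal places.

seg 1 [0°–60.1°] uniform, h=21: full span → s += 21 → s = 21.0000
seg 2 [60.1°–137.7°] uniform, h=29: θ=75.8° here. β=15.7, B=77.6. 29·15.7/77.6 = 5.8673 → s = 26.8673

26.8673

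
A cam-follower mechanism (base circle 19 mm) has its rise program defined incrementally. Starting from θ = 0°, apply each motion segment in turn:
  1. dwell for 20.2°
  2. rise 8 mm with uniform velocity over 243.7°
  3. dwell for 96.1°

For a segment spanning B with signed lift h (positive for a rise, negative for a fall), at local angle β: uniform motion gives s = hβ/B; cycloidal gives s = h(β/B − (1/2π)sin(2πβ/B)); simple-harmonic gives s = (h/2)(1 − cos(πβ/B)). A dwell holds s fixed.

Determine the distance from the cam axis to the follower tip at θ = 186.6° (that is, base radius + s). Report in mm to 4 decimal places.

seg 1 [0°–20.2°] dwell: s stays 0.0000
seg 2 [20.2°–263.9°] uniform, h=8: θ=186.6° here. β=166.4, B=243.7. 8·166.4/243.7 = 5.4625 → s = 5.4625
radial distance = base radius + s = 19 + 5.4625 = 24.4625

24.4625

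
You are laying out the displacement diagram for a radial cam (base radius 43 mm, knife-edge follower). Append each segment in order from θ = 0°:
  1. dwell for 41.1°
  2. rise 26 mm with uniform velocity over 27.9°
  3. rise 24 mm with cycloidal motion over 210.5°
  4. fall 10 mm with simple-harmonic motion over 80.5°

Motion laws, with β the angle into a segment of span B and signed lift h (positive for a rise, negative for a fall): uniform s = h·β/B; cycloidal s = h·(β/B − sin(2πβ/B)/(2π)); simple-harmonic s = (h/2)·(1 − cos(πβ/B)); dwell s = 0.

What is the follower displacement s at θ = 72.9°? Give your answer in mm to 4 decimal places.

seg 1 [0°–41.1°] dwell: s stays 0.0000
seg 2 [41.1°–69°] uniform, h=26: full span → s += 26 → s = 26.0000
seg 3 [69°–279.5°] cycloidal, h=24: θ=72.9° here. β=3.9, B=210.5. 24·(0.0185 − sin(2π·0.0185)/(2π)) = 0.0010 → s = 26.0010

26.0010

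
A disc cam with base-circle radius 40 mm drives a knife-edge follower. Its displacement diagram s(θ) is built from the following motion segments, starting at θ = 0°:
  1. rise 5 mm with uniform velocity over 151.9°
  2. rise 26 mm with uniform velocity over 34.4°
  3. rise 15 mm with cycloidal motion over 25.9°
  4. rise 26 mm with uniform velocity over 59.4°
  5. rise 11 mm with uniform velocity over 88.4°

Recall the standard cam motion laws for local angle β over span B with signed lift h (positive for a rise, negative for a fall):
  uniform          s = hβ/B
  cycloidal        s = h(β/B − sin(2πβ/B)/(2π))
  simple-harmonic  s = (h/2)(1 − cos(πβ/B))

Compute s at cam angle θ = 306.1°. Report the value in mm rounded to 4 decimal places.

seg 1 [0°–151.9°] uniform, h=5: full span → s += 5 → s = 5.0000
seg 2 [151.9°–186.3°] uniform, h=26: full span → s += 26 → s = 31.0000
seg 3 [186.3°–212.2°] cycloidal, h=15: full span → s += 15 → s = 46.0000
seg 4 [212.2°–271.6°] uniform, h=26: full span → s += 26 → s = 72.0000
seg 5 [271.6°–360°] uniform, h=11: θ=306.1° here. β=34.5, B=88.4. 11·34.5/88.4 = 4.2930 → s = 76.2930

76.2930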